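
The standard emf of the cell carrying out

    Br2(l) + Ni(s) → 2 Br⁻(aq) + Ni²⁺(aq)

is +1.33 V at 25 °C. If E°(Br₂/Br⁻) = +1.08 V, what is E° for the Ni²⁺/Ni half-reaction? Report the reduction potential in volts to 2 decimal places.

In the reaction as written the Br₂/Br⁻ couple is reduced (cathode) and Ni²⁺/Ni is oxidized (anode), so E°cell = E°(Br₂/Br⁻) − E°(Ni²⁺/Ni).
E°(Ni²⁺/Ni) = E°(cathode) − E°cell = +1.08 − (+1.33) = −0.25 V.

−0.25 V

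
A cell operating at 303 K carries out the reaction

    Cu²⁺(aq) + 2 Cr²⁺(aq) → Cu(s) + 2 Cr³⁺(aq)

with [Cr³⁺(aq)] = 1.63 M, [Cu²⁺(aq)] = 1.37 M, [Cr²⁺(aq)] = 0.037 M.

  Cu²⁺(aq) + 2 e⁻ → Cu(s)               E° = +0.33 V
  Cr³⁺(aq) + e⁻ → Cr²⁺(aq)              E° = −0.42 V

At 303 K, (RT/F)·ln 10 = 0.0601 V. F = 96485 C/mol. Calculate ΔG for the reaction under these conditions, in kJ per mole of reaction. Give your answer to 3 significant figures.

The standard cell potential is +0.33 − (−0.42) = +0.75 V, with n = 2 electrons in the balanced equation.
The reaction quotient is [Cr³⁺(aq)]^2 / ([Cu²⁺(aq)]·[Cr²⁺(aq)]^2) = 1.42×10^3; by Nernst, E = +0.75 − (0.0601/2)(3.151) = +0.6553 V.
Then ΔG = −nFE = −2 × 96485 × +0.6553 J/mol = −126 kJ/mol.

−126 kJ/mol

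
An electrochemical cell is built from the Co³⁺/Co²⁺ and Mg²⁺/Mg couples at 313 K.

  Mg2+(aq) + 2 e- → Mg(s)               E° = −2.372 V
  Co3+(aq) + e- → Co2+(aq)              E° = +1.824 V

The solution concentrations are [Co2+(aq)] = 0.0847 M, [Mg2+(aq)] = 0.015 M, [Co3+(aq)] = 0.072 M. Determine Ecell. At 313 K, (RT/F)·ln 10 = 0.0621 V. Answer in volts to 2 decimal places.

+4.25 V

Since E°(Co³⁺/Co²⁺) > E°(Mg²⁺/Mg), Co³⁺/Co²⁺ serves as the cathode.
E°cell = E°cat − E°an = +1.824 − (−2.372) = +4.196 V; n = 2.
Balancing gives 2 Co3+(aq) + Mg(s) → 2 Co2+(aq) + Mg2+(aq); hence Q = ([Co2+(aq)]^2·[Mg2+(aq)]) / [Co3+(aq)]^2 = 0.0208 (log Q = −1.683).
Applying E = E° − (RT ln10/nF)·log Q gives +4.196 − (0.0621/2)(−1.683) = +4.25 V.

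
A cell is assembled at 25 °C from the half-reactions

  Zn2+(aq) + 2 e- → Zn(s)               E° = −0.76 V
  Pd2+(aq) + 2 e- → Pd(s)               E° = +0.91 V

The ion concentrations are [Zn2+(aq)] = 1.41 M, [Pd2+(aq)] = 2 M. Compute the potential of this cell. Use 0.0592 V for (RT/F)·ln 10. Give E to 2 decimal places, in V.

Since E°(Pd²⁺/Pd) > E°(Zn²⁺/Zn), Pd²⁺/Pd serves as the cathode.
E°cell = E°cat − E°an = +0.91 − (−0.76) = +1.67 V; n = 2.
Balancing gives Pd2+(aq) + Zn(s) → Pd(s) + Zn2+(aq); hence Q = [Zn2+(aq)] / [Pd2+(aq)] = 0.705 (log Q = −0.152).
E = E° − (0.0592/n)·log Q = +1.67 − (0.0592/2)(−0.152) = +1.67 V.

+1.67 V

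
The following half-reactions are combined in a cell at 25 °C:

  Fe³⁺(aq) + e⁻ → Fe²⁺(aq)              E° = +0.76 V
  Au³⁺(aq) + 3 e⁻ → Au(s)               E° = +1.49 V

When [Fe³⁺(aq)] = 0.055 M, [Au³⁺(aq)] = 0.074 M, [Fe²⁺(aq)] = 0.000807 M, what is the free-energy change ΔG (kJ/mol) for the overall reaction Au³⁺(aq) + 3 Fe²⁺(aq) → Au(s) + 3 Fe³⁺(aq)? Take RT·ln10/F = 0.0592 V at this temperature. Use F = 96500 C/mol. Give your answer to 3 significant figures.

E°cell = +1.49 − (+0.76) = +0.73 V; the balanced reaction transfers n = 3 electrons.
Q = [Fe³⁺(aq)]^3 / ([Au³⁺(aq)]·[Fe²⁺(aq)]^3) = 4.28×10^6, so log Q = 6.631 and E = +0.73 − (0.0592/3)(6.631) = +0.5991 V.
Finally ΔG = −nFE = −(3)(96500 C/mol)(+0.5991 V) = −173 kJ/mol.

−173 kJ/mol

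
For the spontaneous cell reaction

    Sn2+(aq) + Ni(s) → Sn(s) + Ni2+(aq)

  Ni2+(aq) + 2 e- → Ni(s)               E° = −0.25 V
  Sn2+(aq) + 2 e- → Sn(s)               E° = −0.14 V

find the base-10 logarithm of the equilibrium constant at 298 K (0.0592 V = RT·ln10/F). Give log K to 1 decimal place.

log K = 3.7

The Sn²⁺/Sn couple is reduced (cathode); E°cell = −0.14 − (−0.25) = +0.11 V with n = 2.
At equilibrium E = 0, so log K = nE°cell / 0.0592 = (2)(+0.11) / 0.0592 = 3.7.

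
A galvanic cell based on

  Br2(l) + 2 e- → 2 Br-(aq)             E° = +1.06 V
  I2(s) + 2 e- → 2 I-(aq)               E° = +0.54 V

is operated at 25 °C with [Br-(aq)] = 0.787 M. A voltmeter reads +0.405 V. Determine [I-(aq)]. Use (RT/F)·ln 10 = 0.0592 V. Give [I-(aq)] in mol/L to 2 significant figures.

0.0090 M

The Br₂/Br⁻ couple has the larger reduction potential, so it is the cathode: E°cell = +1.06 − (+0.54) = +0.52 V and n = 2.
Rearranging E = E° − (0.0592/n)·log Q gives log Q = 2(+0.52 − (+0.405))/0.0592 = 3.885.
For Br2(l) + 2 I-(aq) → 2 Br-(aq) + I2(s), the reaction quotient is Q = [Br-(aq)]^2 / [I-(aq)]^2.
Solving for the unknown gives log [I-(aq)] = −2.047, so [I-(aq)] ≈ 0.0090 M.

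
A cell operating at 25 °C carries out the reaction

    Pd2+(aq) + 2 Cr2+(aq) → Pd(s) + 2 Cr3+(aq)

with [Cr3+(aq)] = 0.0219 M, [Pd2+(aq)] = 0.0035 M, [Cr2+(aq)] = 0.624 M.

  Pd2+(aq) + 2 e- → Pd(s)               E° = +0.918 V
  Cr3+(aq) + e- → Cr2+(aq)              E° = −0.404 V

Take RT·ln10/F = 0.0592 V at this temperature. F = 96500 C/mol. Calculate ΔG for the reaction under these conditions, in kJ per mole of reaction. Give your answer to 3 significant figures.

The standard cell potential is +0.918 − (−0.404) = +1.322 V, with n = 2 electrons in the balanced equation.
The reaction quotient is [Cr3+(aq)]^2 / ([Pd2+(aq)]·[Cr2+(aq)]^2) = 0.352; by Nernst, E = +1.322 − (0.0592/2)(−0.454) = +1.3354 V.
ΔG = −nFE = −(2)(96500)(+1.3354) J/mol = −258 kJ/mol.

−258 kJ/mol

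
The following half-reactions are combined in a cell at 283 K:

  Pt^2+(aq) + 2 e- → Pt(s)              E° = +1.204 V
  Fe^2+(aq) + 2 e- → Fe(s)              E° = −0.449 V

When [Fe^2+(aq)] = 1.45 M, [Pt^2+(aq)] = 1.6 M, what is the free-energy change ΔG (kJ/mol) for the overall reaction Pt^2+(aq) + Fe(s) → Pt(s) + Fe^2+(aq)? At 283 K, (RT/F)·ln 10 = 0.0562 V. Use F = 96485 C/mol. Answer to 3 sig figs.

−319 kJ/mol

With Pt²⁺/Pt reduced at the cathode, E°cell = +1.204 − (−0.449) = +1.653 V and n = 2.
The reaction quotient is [Fe^2+(aq)] / [Pt^2+(aq)] = 0.906; by Nernst, E = +1.653 − (0.0562/2)(−0.043) = +1.6542 V.
Then ΔG = −nFE = −2 × 96485 × +1.6542 J/mol = −319 kJ/mol.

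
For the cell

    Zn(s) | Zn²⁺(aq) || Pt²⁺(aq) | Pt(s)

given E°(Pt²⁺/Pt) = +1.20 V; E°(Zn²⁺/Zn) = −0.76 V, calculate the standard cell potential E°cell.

By convention the left-hand electrode in cell notation is the anode (oxidation) and the right-hand electrode is the cathode (reduction).
E°cell = E°(right) − E°(left) = +1.20 − (−0.76) = +1.96 V.

+1.96 V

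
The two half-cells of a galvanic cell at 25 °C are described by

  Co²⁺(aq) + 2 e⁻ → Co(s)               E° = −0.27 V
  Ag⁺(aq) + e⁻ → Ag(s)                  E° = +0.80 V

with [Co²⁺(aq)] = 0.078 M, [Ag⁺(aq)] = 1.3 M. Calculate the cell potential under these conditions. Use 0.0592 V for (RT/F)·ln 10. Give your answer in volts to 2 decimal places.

The Ag⁺/Ag couple has the more positive E°, so it is the cathode; Co²⁺/Co is the anode.
E°cell = E°cat − E°an = +0.80 − (−0.27) = +1.07 V; n = 2.
Balancing gives 2 Ag⁺(aq) + Co(s) → 2 Ag(s) + Co²⁺(aq); hence Q = [Co²⁺(aq)] / [Ag⁺(aq)]^2 = 0.0462 (log Q = −1.336).
E = E° − (0.0592/n)·log Q = +1.07 − (0.0592/2)(−1.336) = +1.11 V.

+1.11 V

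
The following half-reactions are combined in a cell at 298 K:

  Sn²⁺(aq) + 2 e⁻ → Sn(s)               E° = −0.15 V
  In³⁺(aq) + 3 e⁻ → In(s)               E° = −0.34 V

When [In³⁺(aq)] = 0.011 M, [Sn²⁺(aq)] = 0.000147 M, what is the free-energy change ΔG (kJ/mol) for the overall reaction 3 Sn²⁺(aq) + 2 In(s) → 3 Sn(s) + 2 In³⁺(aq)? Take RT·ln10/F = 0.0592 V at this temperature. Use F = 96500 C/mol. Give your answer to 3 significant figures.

The standard cell potential is −0.15 − (−0.34) = +0.19 V, with n = 6 electrons in the balanced equation.
Here Q = [In³⁺(aq)]^2 / [Sn²⁺(aq)]^3 = 3.81×10^7 (log Q = 7.581), giving E = +0.19 − (0.0592/6)·(7.581) = +0.1152 V.
Then ΔG = −nFE = −6 × 96500 × +0.1152 J/mol = −66.7 kJ/mol.

−66.7 kJ/mol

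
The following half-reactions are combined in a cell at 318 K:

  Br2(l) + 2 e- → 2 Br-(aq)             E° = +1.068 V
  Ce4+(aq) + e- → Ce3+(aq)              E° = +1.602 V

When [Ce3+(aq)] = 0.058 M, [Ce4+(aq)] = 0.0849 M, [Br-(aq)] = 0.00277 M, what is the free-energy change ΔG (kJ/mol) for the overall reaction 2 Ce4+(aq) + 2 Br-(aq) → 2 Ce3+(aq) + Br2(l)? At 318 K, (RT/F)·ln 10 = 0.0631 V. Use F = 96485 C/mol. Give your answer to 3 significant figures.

The standard cell potential is +1.602 − (+1.068) = +0.534 V, with n = 2 electrons in the balanced equation.
Q = [Ce3+(aq)]^2 / ([Ce4+(aq)]^2·[Br-(aq)]^2) = 6.08×10^4, so log Q = 4.784 and E = +0.534 − (0.0631/2)(4.784) = +0.3831 V.
Then ΔG = −nFE = −2 × 96485 × +0.3831 J/mol = −73.9 kJ/mol.

−73.9 kJ/mol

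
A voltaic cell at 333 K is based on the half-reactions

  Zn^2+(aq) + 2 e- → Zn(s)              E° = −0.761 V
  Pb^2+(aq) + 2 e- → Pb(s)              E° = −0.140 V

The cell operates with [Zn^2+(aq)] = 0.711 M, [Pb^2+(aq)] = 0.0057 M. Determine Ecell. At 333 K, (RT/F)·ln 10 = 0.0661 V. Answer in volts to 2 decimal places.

+0.55 V

Since E°(Pb²⁺/Pb) > E°(Zn²⁺/Zn), Pb²⁺/Pb serves as the cathode.
The standard potential is −0.140 − (−0.761) = +0.621 V and the balanced reaction transfers n = 2 electrons.
Balancing gives Pb^2+(aq) + Zn(s) → Pb(s) + Zn^2+(aq); hence Q = [Zn^2+(aq)] / [Pb^2+(aq)] = 125 (log Q = 2.096).
By the Nernst equation, E = +0.621 − (0.0661/2)·(2.096) = +0.55 V.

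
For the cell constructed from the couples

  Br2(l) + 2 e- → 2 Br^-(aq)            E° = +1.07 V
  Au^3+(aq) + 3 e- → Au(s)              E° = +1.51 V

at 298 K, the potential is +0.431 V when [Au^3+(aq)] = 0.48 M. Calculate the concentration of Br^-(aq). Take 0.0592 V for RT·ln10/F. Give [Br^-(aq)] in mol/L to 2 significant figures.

Au³⁺/Au is the cathode (higher E°); E°cell = +1.51 − (+1.07) = +0.44 V with n = 6.
Since E = E° − (0.0592/n)·log Q, log Q = n(E° − E)/0.0592 = 0.912.
The balanced reaction is 2 Au^3+(aq) + 6 Br^-(aq) → 2 Au(s) + 3 Br2(l), so Q = 1 / ([Au^3+(aq)]^2·[Br^-(aq)]^6).
Substituting the known concentrations and solving, log [Br^-(aq)] = −0.046 and [Br^-(aq)] = 0.90 M.

0.90 M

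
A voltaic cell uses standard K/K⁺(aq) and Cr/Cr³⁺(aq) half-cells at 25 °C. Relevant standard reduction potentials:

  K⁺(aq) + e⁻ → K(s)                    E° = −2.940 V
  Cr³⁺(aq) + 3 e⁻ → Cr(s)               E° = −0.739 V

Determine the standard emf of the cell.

The Cr³⁺/Cr couple has the higher E°, so Cr ion is reduced (cathode) and K is oxidized (anode).
E°cell = E°(cathode) − E°(anode) = −0.739 − (−2.940) = +2.201 V.

+2.201 V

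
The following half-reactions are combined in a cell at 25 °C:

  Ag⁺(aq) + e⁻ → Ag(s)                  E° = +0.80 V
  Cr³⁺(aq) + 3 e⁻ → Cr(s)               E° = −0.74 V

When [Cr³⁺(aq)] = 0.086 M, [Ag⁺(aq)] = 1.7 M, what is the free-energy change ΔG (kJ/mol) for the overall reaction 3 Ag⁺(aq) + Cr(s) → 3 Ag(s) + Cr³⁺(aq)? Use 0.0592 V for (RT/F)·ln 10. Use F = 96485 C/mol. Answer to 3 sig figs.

With Ag⁺/Ag reduced at the cathode, E°cell = +0.80 − (−0.74) = +1.54 V and n = 3.
The reaction quotient is [Cr³⁺(aq)] / [Ag⁺(aq)]^3 = 0.0175; by Nernst, E = +1.54 − (0.0592/3)(−1.757) = +1.5747 V.
Finally ΔG = −nFE = −(3)(96485 C/mol)(+1.5747 V) = −456 kJ/mol.

−456 kJ/mol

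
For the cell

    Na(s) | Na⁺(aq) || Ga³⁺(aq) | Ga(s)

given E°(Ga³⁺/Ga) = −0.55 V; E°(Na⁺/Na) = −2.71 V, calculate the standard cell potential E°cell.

+2.16 V

By convention the left-hand electrode in cell notation is the anode (oxidation) and the right-hand electrode is the cathode (reduction).
E°cell = E°(right) − E°(left) = −0.55 − (−2.71) = +2.16 V.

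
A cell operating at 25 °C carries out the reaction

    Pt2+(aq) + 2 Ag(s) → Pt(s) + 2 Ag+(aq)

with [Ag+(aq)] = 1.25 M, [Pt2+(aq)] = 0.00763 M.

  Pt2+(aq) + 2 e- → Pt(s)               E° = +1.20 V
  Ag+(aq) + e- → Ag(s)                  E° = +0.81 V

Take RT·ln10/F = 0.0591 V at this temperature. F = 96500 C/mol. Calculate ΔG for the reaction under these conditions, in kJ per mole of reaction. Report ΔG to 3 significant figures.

−62.1 kJ/mol

With Pt²⁺/Pt reduced at the cathode, E°cell = +1.20 − (+0.81) = +0.39 V and n = 2.
The reaction quotient is [Ag+(aq)]^2 / [Pt2+(aq)] = 205; by Nernst, E = +0.39 − (0.0591/2)(2.311) = +0.3217 V.
Finally ΔG = −nFE = −(2)(96500 C/mol)(+0.3217 V) = −62.1 kJ/mol.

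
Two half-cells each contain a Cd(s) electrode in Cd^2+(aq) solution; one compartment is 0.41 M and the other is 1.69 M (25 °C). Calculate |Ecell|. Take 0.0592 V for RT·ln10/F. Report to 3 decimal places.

0.018 V

For a concentration cell E°cell = 0, since both electrodes use the same couple.
The compartment with the higher Cd^2+(aq) concentration (1.69 M) acts as the cathode; ions are reduced there and produced at the dilute (0.41 M) anode.
With n = 2, Ecell = −(0.0592/2)·log([dilute]/[conc]) = −(0.0592/2)·log(0.41/1.69) = +0.018 V.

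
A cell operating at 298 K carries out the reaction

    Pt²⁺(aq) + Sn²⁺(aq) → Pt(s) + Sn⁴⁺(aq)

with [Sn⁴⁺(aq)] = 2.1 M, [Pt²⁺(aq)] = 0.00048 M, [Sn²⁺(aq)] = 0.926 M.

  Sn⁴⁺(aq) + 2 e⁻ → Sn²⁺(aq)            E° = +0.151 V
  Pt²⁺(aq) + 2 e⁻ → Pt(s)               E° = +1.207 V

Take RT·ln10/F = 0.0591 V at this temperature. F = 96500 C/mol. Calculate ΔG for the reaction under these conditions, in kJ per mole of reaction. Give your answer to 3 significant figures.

−183 kJ/mol

E°cell = +1.207 − (+0.151) = +1.056 V; the balanced reaction transfers n = 2 electrons.
The reaction quotient is [Sn⁴⁺(aq)] / ([Pt²⁺(aq)]·[Sn²⁺(aq)]) = 4.72×10^3; by Nernst, E = +1.056 − (0.0591/2)(3.674) = +0.9474 V.
ΔG = −nFE = −(2)(96500)(+0.9474) J/mol = −183 kJ/mol.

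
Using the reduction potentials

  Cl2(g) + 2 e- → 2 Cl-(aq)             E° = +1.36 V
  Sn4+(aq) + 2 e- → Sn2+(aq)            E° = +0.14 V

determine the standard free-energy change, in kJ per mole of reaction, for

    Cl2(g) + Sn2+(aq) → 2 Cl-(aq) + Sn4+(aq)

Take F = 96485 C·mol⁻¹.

In the reaction as written Cl2(g) is reduced, so the Cl₂/Cl⁻ couple is the cathode and Sn⁴⁺/Sn²⁺ is the anode.
E°cell = +1.36 − (+0.14) = +1.22 V; balancing electrons gives n = 2.
ΔG° = −nFE°cell = −(2)(96485)(+1.22) J/mol = −235 kJ/mol.

−235 kJ/mol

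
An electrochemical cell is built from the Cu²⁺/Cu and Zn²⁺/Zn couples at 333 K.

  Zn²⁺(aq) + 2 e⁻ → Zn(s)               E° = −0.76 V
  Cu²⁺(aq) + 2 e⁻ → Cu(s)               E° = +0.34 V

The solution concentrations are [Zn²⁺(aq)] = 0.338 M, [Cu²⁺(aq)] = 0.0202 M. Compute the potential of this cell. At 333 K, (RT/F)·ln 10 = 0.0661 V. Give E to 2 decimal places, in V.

Since E°(Cu²⁺/Cu) > E°(Zn²⁺/Zn), Cu²⁺/Cu serves as the cathode.
The standard potential is +0.34 − (−0.76) = +1.10 V and the balanced reaction transfers n = 2 electrons.
For the overall reaction Cu²⁺(aq) + Zn(s) → Cu(s) + Zn²⁺(aq), Q = [Zn²⁺(aq)] / [Cu²⁺(aq)] = 16.7, giving log Q = 1.224.
Applying E = E° − (RT ln10/nF)·log Q gives +1.10 − (0.0661/2)(1.224) = +1.06 V.

+1.06 V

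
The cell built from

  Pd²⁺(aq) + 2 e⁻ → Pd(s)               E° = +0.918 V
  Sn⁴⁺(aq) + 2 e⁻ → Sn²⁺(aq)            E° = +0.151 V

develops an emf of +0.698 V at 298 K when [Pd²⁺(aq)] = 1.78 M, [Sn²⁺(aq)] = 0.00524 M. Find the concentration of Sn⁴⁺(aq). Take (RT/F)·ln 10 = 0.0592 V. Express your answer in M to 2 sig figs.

2.0 M

The Pd²⁺/Pd couple has the larger reduction potential, so it is the cathode: E°cell = +0.918 − (+0.151) = +0.767 V and n = 2.
From the Nernst equation, log Q = n(E° − E)/0.0592 = 2·(+0.767 − (+0.698))/0.0592 = 2.331.
Balancing electrons gives Pd²⁺(aq) + Sn²⁺(aq) → Pd(s) + Sn⁴⁺(aq); thus Q = [Sn⁴⁺(aq)] / ([Pd²⁺(aq)]·[Sn²⁺(aq)]).
Substituting the known concentrations and solving, log [Sn⁴⁺(aq)] = 0.301 and [Sn⁴⁺(aq)] = 2.0 M.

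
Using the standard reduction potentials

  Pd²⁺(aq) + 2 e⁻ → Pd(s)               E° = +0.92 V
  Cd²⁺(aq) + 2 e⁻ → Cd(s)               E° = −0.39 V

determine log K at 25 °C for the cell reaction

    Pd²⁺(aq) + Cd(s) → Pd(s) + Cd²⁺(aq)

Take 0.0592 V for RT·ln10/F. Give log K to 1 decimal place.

The Pd²⁺/Pd couple is reduced (cathode); E°cell = +0.92 − (−0.39) = +1.31 V with n = 2.
At equilibrium E = 0, so log K = nE°cell / 0.0592 = (2)(+1.31) / 0.0592 = 44.3.

log K = 44.3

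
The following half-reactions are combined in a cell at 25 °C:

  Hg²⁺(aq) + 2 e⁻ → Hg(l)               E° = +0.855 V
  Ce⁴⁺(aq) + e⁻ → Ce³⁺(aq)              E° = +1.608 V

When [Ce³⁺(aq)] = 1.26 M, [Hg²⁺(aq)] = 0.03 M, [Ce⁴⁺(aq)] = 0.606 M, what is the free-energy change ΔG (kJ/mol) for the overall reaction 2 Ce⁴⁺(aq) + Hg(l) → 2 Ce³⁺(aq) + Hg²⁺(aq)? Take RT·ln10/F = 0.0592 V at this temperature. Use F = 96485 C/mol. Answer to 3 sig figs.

With Ce⁴⁺/Ce³⁺ reduced at the cathode, E°cell = +1.608 − (+0.855) = +0.753 V and n = 2.
Here Q = ([Ce³⁺(aq)]^2·[Hg²⁺(aq)]) / [Ce⁴⁺(aq)]^2 = 0.13 (log Q = −0.887), giving E = +0.753 − (0.0592/2)·(−0.887) = +0.7793 V.
Finally ΔG = −nFE = −(2)(96485 C/mol)(+0.7793 V) = −150 kJ/mol.

−150 kJ/mol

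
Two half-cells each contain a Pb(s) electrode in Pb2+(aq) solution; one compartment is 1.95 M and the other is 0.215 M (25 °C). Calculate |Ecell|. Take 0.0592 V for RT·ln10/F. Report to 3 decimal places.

0.028 V

For a concentration cell E°cell = 0, since both electrodes use the same couple.
The compartment with the higher Pb2+(aq) concentration (1.95 M) acts as the cathode; ions are reduced there and produced at the dilute (0.215 M) anode.
With n = 2, Ecell = −(0.0592/2)·log([dilute]/[conc]) = −(0.0592/2)·log(0.215/1.95) = +0.028 V.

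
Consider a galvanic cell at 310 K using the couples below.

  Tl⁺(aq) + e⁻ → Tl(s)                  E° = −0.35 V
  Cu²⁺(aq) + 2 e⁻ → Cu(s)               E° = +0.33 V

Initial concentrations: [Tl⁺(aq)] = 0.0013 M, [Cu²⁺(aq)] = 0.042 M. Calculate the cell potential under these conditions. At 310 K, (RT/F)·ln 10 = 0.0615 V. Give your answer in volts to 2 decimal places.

+0.82 V

Since E°(Cu²⁺/Cu) > E°(Tl⁺/Tl), Cu²⁺/Cu serves as the cathode.
The standard potential is +0.33 − (−0.35) = +0.68 V and the balanced reaction transfers n = 2 electrons.
Balancing gives Cu²⁺(aq) + 2 Tl(s) → Cu(s) + 2 Tl⁺(aq); hence Q = [Tl⁺(aq)]^2 / [Cu²⁺(aq)] = 4.02×10^−5 (log Q = −4.395).
By the Nernst equation, E = +0.68 − (0.0615/2)·(−4.395) = +0.82 V.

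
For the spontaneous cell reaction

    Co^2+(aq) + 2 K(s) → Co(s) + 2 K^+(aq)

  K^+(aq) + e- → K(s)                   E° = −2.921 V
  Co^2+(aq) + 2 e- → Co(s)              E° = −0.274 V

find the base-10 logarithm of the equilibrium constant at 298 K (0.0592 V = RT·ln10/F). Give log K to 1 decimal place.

The Co²⁺/Co couple is reduced (cathode); E°cell = −0.274 − (−2.921) = +2.647 V with n = 2.
At equilibrium E = 0, so log K = nE°cell / 0.0592 = (2)(+2.647) / 0.0592 = 89.4.

log K = 89.4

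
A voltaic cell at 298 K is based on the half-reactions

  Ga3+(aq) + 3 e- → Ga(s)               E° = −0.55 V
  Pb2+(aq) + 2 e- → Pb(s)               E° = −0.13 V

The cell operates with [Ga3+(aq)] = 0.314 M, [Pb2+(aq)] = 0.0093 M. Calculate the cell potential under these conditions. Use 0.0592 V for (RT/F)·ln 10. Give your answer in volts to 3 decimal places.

+0.370 V

Since E°(Pb²⁺/Pb) > E°(Ga³⁺/Ga), Pb²⁺/Pb serves as the cathode.
E°cell = −0.13 − (−0.55) = +0.42 V, with n = 6 electrons transferred.
The balanced reaction is 3 Pb2+(aq) + 2 Ga(s) → 3 Pb(s) + 2 Ga3+(aq), so Q = [Ga3+(aq)]^2 / [Pb2+(aq)]^3 = 1.23×10^5 and log Q = 5.088.
Applying E = E° − (RT ln10/nF)·log Q gives +0.42 − (0.0592/6)(5.088) = +0.370 V.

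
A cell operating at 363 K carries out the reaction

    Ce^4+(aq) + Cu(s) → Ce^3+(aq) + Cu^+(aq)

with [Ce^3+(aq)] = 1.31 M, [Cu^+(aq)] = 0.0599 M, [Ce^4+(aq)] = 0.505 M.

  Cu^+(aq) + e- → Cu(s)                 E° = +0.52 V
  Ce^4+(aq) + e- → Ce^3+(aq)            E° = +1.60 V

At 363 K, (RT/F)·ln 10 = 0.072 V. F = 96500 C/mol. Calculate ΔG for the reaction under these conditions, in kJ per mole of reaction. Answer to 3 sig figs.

−110 kJ/mol

The standard cell potential is +1.60 − (+0.52) = +1.08 V, with n = 1 electron in the balanced equation.
Here Q = ([Ce^3+(aq)]·[Cu^+(aq)]) / [Ce^4+(aq)] = 0.155 (log Q = −0.809), giving E = +1.08 − (0.072/1)·(−0.809) = +1.1382 V.
Finally ΔG = −nFE = −(1)(96500 C/mol)(+1.1382 V) = −110 kJ/mol.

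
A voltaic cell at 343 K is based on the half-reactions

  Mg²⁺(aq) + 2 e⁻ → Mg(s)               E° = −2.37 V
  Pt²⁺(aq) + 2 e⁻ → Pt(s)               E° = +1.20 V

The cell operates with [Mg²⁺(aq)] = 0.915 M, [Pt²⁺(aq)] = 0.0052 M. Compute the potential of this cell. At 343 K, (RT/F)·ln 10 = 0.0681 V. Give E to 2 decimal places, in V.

The Pt²⁺/Pt couple has the more positive E°, so it is the cathode; Mg²⁺/Mg is the anode.
E°cell = +1.20 − (−2.37) = +3.57 V, with n = 2 electrons transferred.
Balancing gives Pt²⁺(aq) + Mg(s) → Pt(s) + Mg²⁺(aq); hence Q = [Mg²⁺(aq)] / [Pt²⁺(aq)] = 176 (log Q = 2.245).
Applying E = E° − (RT ln10/nF)·log Q gives +3.57 − (0.0681/2)(2.245) = +3.49 V.

+3.49 V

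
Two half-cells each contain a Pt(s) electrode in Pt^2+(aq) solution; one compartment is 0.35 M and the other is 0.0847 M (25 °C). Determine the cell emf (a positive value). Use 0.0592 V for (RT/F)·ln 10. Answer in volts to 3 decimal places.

0.018 V

For a concentration cell E°cell = 0, since both electrodes use the same couple.
The compartment with the higher Pt^2+(aq) concentration (0.35 M) acts as the cathode; ions are reduced there and produced at the dilute (0.0847 M) anode.
With n = 2, Ecell = −(0.0592/2)·log([dilute]/[conc]) = −(0.0592/2)·log(0.0847/0.35) = +0.018 V.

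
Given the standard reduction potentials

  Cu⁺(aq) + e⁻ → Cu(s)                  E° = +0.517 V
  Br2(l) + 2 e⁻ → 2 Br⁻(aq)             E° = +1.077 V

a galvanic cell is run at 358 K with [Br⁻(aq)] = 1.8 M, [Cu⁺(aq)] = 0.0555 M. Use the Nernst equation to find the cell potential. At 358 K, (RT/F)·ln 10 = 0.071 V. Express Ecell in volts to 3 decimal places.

+0.631 V

Br₂/Br⁻ is reduced (cathode, E° = +1.077 V) and Cu⁺/Cu is oxidized (anode).
E°cell = E°cat − E°an = +1.077 − (+0.517) = +0.560 V; n = 2.
For the overall reaction Br2(l) + 2 Cu(s) → 2 Br⁻(aq) + 2 Cu⁺(aq), Q = [Br⁻(aq)]^2·[Cu⁺(aq)]^2 = 0.00998, giving log Q = −2.001.
Applying E = E° − (RT ln10/nF)·log Q gives +0.560 − (0.071/2)(−2.001) = +0.631 V.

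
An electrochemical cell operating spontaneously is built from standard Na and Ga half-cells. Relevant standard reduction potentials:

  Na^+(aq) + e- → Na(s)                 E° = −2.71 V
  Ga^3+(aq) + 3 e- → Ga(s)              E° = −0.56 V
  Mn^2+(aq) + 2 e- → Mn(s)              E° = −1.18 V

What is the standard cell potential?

+2.15 V

Of the two couples in this cell, the one with the more positive reduction potential is reduced at the cathode: here that is Ga³⁺/Ga (−0.56 V); Na⁺/Na (−2.71 V) is the anode.
E°cell = E°(cathode) − E°(anode) = −0.56 − (−2.71) = +2.15 V.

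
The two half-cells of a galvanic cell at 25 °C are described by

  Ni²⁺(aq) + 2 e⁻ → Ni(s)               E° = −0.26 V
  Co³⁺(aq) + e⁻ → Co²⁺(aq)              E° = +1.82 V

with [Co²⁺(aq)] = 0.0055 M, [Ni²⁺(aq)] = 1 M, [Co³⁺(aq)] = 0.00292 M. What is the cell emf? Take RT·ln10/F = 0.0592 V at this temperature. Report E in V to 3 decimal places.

The Co³⁺/Co²⁺ couple has the more positive E°, so it is the cathode; Ni²⁺/Ni is the anode.
The standard potential is +1.82 − (−0.26) = +2.08 V and the balanced reaction transfers n = 2 electrons.
For the overall reaction 2 Co³⁺(aq) + Ni(s) → 2 Co²⁺(aq) + Ni²⁺(aq), Q = ([Co²⁺(aq)]^2·[Ni²⁺(aq)]) / [Co³⁺(aq)]^2 = 3.55, giving log Q = 0.550.
Applying E = E° − (RT ln10/nF)·log Q gives +2.08 − (0.0592/2)(0.550) = +2.064 V.

+2.064 V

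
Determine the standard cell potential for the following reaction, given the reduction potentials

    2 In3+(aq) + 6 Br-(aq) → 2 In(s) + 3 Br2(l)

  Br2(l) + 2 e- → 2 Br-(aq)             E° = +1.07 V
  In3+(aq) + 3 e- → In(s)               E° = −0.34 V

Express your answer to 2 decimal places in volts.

In the reaction as written, In3+(aq) is reduced (cathode) and Br2(l) is produced by oxidation at the anode.
E°cell = E°(cathode) − E°(anode) = −0.34 − (+1.07) = −1.41 V.
The negative E°cell means the reaction is non-spontaneous in the direction written.

−1.41 V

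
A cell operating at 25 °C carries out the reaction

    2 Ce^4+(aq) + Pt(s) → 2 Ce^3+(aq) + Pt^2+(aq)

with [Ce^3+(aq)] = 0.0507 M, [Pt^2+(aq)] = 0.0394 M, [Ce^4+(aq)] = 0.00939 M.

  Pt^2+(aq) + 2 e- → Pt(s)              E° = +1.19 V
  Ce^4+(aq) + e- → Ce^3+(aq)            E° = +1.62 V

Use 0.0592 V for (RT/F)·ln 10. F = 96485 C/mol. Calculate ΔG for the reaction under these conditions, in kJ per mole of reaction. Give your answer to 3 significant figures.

E°cell = +1.62 − (+1.19) = +0.43 V; the balanced reaction transfers n = 2 electrons.
Here Q = ([Ce^3+(aq)]^2·[Pt^2+(aq)]) / [Ce^4+(aq)]^2 = 1.15 (log Q = 0.060), giving E = +0.43 − (0.0592/2)·(0.060) = +0.4282 V.
Then ΔG = −nFE = −2 × 96485 × +0.4282 J/mol = −82.6 kJ/mol.

−82.6 kJ/mol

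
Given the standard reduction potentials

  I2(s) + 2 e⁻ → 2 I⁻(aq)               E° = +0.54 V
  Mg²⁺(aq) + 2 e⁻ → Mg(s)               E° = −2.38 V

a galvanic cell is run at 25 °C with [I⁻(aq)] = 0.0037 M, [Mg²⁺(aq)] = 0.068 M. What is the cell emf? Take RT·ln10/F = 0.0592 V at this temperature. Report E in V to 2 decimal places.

+3.10 V

Since E°(I₂/I⁻) > E°(Mg²⁺/Mg), I₂/I⁻ serves as the cathode.
The standard potential is +0.54 − (−2.38) = +2.92 V and the balanced reaction transfers n = 2 electrons.
Balancing gives I2(s) + Mg(s) → 2 I⁻(aq) + Mg²⁺(aq); hence Q = [I⁻(aq)]^2·[Mg²⁺(aq)] = 9.31×10^−7 (log Q = −6.031).
Applying E = E° − (RT ln10/nF)·log Q gives +2.92 − (0.0592/2)(−6.031) = +3.10 V.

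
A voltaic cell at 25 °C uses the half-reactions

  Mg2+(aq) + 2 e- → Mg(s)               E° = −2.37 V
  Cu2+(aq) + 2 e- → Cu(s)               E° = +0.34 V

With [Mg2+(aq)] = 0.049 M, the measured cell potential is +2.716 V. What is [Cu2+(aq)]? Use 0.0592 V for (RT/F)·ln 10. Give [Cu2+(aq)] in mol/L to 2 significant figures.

0.078 M

Cu²⁺/Cu is the cathode (higher E°); E°cell = +0.34 − (−2.37) = +2.71 V with n = 2.
Since E = E° − (0.0592/n)·log Q, log Q = n(E° − E)/0.0592 = −0.203.
For Cu2+(aq) + Mg(s) → Cu(s) + Mg2+(aq), the reaction quotient is Q = [Mg2+(aq)] / [Cu2+(aq)].
Solving for the unknown gives log [Cu2+(aq)] = −1.107, so [Cu2+(aq)] ≈ 0.078 M.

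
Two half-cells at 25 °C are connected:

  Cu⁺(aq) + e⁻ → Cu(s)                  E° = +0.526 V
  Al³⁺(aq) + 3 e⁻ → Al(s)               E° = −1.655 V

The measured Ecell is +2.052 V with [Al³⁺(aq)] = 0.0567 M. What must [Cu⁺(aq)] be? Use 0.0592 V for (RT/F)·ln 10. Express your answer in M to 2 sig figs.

0.0025 M

Cu⁺/Cu is the cathode (higher E°); E°cell = +0.526 − (−1.655) = +2.181 V with n = 3.
From the Nernst equation, log Q = n(E° − E)/0.0592 = 3·(+2.181 − (+2.052))/0.0592 = 6.537.
The balanced reaction is 3 Cu⁺(aq) + Al(s) → 3 Cu(s) + Al³⁺(aq), so Q = [Al³⁺(aq)] / [Cu⁺(aq)]^3.
Solving for the unknown gives log [Cu⁺(aq)] = −2.594, so [Cu⁺(aq)] ≈ 0.0025 M.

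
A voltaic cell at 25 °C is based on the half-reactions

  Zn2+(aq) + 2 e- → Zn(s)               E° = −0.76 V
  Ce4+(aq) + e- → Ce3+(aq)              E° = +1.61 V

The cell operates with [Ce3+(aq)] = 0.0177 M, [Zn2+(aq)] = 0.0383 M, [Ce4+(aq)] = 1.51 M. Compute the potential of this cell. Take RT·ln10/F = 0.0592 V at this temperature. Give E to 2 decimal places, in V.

Since E°(Ce⁴⁺/Ce³⁺) > E°(Zn²⁺/Zn), Ce⁴⁺/Ce³⁺ serves as the cathode.
E°cell = +1.61 − (−0.76) = +2.37 V, with n = 2 electrons transferred.
The balanced reaction is 2 Ce4+(aq) + Zn(s) → 2 Ce3+(aq) + Zn2+(aq), so Q = ([Ce3+(aq)]^2·[Zn2+(aq)]) / [Ce4+(aq)]^2 = 5.26×10^−6 and log Q = −5.279.
Applying E = E° − (RT ln10/nF)·log Q gives +2.37 − (0.0592/2)(−5.279) = +2.53 V.

+2.53 V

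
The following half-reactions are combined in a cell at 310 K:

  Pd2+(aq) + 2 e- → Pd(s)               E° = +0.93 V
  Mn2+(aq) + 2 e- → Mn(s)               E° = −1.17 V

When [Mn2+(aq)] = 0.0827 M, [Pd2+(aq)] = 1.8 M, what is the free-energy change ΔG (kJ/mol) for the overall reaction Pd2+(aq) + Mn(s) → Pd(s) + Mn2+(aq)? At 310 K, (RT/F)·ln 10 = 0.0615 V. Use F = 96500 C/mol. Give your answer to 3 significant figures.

E°cell = +0.93 − (−1.17) = +2.10 V; the balanced reaction transfers n = 2 electrons.
The reaction quotient is [Mn2+(aq)] / [Pd2+(aq)] = 0.0459; by Nernst, E = +2.10 − (0.0615/2)(−1.338) = +2.1411 V.
Finally ΔG = −nFE = −(2)(96500 C/mol)(+2.1411 V) = −413 kJ/mol.

−413 kJ/mol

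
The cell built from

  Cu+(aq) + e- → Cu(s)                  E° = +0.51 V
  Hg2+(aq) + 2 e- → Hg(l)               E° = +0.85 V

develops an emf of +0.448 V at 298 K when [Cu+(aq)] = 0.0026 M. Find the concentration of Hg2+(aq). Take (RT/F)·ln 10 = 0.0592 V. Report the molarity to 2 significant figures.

0.030 M

Hg²⁺/Hg is the cathode (higher E°); E°cell = +0.85 − (+0.51) = +0.34 V with n = 2.
Rearranging E = E° − (0.0592/n)·log Q gives log Q = 2(+0.34 − (+0.448))/0.0592 = −3.649.
The balanced reaction is Hg2+(aq) + 2 Cu(s) → Hg(l) + 2 Cu+(aq), so Q = [Cu+(aq)]^2 / [Hg2+(aq)].
Isolating [Hg2+(aq)] in Q = 10^{−3.649} yields log [Hg2+(aq)] = −1.521, i.e. 0.030 M.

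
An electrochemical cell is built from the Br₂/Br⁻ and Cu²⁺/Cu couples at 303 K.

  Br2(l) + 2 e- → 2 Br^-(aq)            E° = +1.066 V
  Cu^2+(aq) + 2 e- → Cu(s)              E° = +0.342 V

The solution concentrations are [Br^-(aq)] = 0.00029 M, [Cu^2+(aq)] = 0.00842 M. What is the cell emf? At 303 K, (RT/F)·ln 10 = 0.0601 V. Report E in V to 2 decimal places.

+1.00 V

The Br₂/Br⁻ couple has the more positive E°, so it is the cathode; Cu²⁺/Cu is the anode.
E°cell = E°cat − E°an = +1.066 − (+0.342) = +0.724 V; n = 2.
For the overall reaction Br2(l) + Cu(s) → 2 Br^-(aq) + Cu^2+(aq), Q = [Br^-(aq)]^2·[Cu^2+(aq)] = 7.08×10^−10, giving log Q = −9.150.
Applying E = E° − (RT ln10/nF)·log Q gives +0.724 − (0.0601/2)(−9.150) = +1.00 V.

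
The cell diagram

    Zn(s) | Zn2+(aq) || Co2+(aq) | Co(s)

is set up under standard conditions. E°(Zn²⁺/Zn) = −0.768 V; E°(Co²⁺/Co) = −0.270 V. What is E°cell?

+0.498 V

By convention the left-hand electrode in cell notation is the anode (oxidation) and the right-hand electrode is the cathode (reduction).
E°cell = E°(right) − E°(left) = −0.270 − (−0.768) = +0.498 V.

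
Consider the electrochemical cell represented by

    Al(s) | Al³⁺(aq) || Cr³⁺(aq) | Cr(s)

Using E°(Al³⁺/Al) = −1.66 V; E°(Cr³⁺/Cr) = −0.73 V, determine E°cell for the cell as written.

+0.93 V

By convention the left-hand electrode in cell notation is the anode (oxidation) and the right-hand electrode is the cathode (reduction).
E°cell = E°(right) − E°(left) = −0.73 − (−1.66) = +0.93 V.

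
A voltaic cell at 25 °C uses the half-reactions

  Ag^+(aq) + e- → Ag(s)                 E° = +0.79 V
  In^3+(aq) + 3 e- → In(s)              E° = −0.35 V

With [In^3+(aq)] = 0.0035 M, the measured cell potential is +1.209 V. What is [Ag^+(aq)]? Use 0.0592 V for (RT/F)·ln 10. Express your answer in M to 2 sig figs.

2.2 M

Ag⁺/Ag is the cathode (higher E°); E°cell = +0.79 − (−0.35) = +1.14 V with n = 3.
Rearranging E = E° − (0.0592/n)·log Q gives log Q = 3(+1.14 − (+1.209))/0.0592 = −3.497.
For 3 Ag^+(aq) + In(s) → 3 Ag(s) + In^3+(aq), the reaction quotient is Q = [In^3+(aq)] / [Ag^+(aq)]^3.
Isolating [Ag^+(aq)] in Q = 10^{−3.497} yields log [Ag^+(aq)] = 0.347, i.e. 2.2 M.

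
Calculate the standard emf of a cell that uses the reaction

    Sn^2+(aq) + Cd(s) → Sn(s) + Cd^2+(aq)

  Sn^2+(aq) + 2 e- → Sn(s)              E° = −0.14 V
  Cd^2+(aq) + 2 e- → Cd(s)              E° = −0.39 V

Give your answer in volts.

In the reaction as written, Sn^2+(aq) is reduced (cathode) and Cd^2+(aq) is produced by oxidation at the anode.
E°cell = E°(cathode) − E°(anode) = −0.14 − (−0.39) = +0.25 V.

+0.25 V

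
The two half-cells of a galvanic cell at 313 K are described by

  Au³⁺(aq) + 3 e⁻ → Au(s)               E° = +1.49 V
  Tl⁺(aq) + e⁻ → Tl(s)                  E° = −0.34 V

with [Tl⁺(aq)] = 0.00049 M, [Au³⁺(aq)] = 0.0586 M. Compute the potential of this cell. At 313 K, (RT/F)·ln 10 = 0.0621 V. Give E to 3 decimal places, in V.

+2.010 V

Since E°(Au³⁺/Au) > E°(Tl⁺/Tl), Au³⁺/Au serves as the cathode.
E°cell = +1.49 − (−0.34) = +1.83 V, with n = 3 electrons transferred.
The balanced reaction is Au³⁺(aq) + 3 Tl(s) → Au(s) + 3 Tl⁺(aq), so Q = [Tl⁺(aq)]^3 / [Au³⁺(aq)] = 2.01×10^−9 and log Q = −8.697.
By the Nernst equation, E = +1.83 − (0.0621/3)·(−8.697) = +2.010 V.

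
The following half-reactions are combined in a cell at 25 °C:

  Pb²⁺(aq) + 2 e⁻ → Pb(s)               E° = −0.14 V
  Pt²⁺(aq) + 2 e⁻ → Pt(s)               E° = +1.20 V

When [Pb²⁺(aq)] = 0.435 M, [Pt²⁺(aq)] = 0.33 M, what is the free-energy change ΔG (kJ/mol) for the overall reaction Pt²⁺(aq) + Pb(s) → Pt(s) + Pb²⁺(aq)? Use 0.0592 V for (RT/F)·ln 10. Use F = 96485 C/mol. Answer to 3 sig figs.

−258 kJ/mol

With Pt²⁺/Pt reduced at the cathode, E°cell = +1.20 − (−0.14) = +1.34 V and n = 2.
Q = [Pb²⁺(aq)] / [Pt²⁺(aq)] = 1.32, so log Q = 0.120 and E = +1.34 − (0.0592/2)(0.120) = +1.3364 V.
Then ΔG = −nFE = −2 × 96485 × +1.3364 J/mol = −258 kJ/mol.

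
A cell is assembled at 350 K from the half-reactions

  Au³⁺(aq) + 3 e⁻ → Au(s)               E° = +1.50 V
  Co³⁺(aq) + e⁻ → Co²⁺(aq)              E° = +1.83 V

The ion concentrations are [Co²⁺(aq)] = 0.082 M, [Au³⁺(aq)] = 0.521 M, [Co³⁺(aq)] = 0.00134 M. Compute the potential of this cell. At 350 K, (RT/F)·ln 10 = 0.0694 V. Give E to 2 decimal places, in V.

+0.21 V

Co³⁺/Co²⁺ is reduced (cathode, E° = +1.83 V) and Au³⁺/Au is oxidized (anode).
The standard potential is +1.83 − (+1.50) = +0.33 V and the balanced reaction transfers n = 3 electrons.
Balancing gives 3 Co³⁺(aq) + Au(s) → 3 Co²⁺(aq) + Au³⁺(aq); hence Q = ([Co²⁺(aq)]^3·[Au³⁺(aq)]) / [Co³⁺(aq)]^3 = 1.19×10^5 (log Q = 5.077).
Applying E = E° − (RT ln10/nF)·log Q gives +0.33 − (0.0694/3)(5.077) = +0.21 V.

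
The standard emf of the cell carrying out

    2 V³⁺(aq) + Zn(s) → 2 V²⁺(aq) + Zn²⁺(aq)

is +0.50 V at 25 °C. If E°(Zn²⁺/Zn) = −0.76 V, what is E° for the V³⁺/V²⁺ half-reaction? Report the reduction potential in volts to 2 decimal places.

−0.26 V

In the reaction as written the V³⁺/V²⁺ couple is reduced (cathode) and Zn²⁺/Zn is oxidized (anode), so E°cell = E°(V³⁺/V²⁺) − E°(Zn²⁺/Zn).
E°(V³⁺/V²⁺) = E°cell + E°(anode) = +0.50 + (−0.76) = −0.26 V.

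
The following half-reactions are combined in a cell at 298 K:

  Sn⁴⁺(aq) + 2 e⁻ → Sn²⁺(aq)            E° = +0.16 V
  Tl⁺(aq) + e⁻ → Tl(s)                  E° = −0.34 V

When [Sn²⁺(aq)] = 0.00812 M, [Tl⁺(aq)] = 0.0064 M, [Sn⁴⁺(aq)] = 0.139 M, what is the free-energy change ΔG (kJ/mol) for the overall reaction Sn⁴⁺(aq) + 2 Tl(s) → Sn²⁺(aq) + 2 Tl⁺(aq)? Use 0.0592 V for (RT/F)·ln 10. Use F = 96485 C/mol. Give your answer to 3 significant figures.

−129 kJ/mol

The standard cell potential is +0.16 − (−0.34) = +0.50 V, with n = 2 electrons in the balanced equation.
The reaction quotient is ([Sn²⁺(aq)]·[Tl⁺(aq)]^2) / [Sn⁴⁺(aq)] = 2.39×10^−6; by Nernst, E = +0.50 − (0.0592/2)(−5.621) = +0.6664 V.
Then ΔG = −nFE = −2 × 96485 × +0.6664 J/mol = −129 kJ/mol.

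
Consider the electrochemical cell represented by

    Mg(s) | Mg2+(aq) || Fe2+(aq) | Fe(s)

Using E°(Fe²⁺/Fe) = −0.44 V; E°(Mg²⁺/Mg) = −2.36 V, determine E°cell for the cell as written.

By convention the left-hand electrode in cell notation is the anode (oxidation) and the right-hand electrode is the cathode (reduction).
E°cell = E°(right) − E°(left) = −0.44 − (−2.36) = +1.92 V.

+1.92 V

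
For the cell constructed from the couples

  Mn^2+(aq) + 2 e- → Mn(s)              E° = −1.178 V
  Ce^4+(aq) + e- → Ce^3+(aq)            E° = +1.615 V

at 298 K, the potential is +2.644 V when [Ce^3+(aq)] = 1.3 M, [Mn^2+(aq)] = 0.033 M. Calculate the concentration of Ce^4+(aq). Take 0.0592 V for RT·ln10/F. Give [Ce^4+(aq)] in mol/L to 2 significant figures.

With Ce⁴⁺/Ce³⁺ at the cathode and Mn²⁺/Mn at the anode, E°cell = +1.615 − (−1.178) = +2.793 V (n = 2).
Rearranging E = E° − (0.0592/n)·log Q gives log Q = 2(+2.793 − (+2.644))/0.0592 = 5.034.
For 2 Ce^4+(aq) + Mn(s) → 2 Ce^3+(aq) + Mn^2+(aq), the reaction quotient is Q = ([Ce^3+(aq)]^2·[Mn^2+(aq)]) / [Ce^4+(aq)]^2.
Isolating [Ce^4+(aq)] in Q = 10^{5.034} yields log [Ce^4+(aq)] = −3.144, i.e. 0.00072 M.

0.00072 M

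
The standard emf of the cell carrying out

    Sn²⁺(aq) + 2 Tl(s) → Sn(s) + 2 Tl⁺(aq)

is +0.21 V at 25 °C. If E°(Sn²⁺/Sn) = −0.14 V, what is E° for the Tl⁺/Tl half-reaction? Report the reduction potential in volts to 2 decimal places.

−0.35 V

In the reaction as written the Sn²⁺/Sn couple is reduced (cathode) and Tl⁺/Tl is oxidized (anode), so E°cell = E°(Sn²⁺/Sn) − E°(Tl⁺/Tl).
E°(Tl⁺/Tl) = E°(cathode) − E°cell = −0.14 − (+0.21) = −0.35 V.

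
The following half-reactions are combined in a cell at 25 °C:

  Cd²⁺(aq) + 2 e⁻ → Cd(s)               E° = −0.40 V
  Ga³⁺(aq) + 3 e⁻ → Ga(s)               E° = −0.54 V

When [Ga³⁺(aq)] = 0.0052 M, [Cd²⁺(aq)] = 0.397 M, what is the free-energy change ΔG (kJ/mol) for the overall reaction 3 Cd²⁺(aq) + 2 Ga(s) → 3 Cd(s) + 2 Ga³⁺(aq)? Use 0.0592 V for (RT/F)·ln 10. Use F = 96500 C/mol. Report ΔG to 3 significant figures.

E°cell = −0.40 − (−0.54) = +0.14 V; the balanced reaction transfers n = 6 electrons.
The reaction quotient is [Ga³⁺(aq)]^2 / [Cd²⁺(aq)]^3 = 0.000432; by Nernst, E = +0.14 − (0.0592/6)(−3.364) = +0.1732 V.
Then ΔG = −nFE = −6 × 96500 × +0.1732 J/mol = −100 kJ/mol.

−100 kJ/mol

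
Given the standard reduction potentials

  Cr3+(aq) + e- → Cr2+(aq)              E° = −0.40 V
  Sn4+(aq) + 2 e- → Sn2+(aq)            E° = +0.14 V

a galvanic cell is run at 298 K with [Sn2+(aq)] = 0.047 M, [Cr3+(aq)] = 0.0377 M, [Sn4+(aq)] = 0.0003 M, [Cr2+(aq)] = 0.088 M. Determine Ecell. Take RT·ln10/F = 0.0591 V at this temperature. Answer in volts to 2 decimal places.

Sn⁴⁺/Sn²⁺ is reduced (cathode, E° = +0.14 V) and Cr³⁺/Cr²⁺ is oxidized (anode).
E°cell = +0.14 − (−0.40) = +0.54 V, with n = 2 electrons transferred.
The balanced reaction is Sn4+(aq) + 2 Cr2+(aq) → Sn2+(aq) + 2 Cr3+(aq), so Q = ([Sn2+(aq)]·[Cr3+(aq)]^2) / ([Sn4+(aq)]·[Cr2+(aq)]^2) = 28.8 and log Q = 1.459.
By the Nernst equation, E = +0.54 − (0.0591/2)·(1.459) = +0.50 V.

+0.50 V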